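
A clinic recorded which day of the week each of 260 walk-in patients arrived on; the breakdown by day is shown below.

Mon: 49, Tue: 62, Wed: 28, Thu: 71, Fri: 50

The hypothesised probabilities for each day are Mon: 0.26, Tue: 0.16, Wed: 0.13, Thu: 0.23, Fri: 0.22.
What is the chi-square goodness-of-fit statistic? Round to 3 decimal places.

19.121

Expected counts E_i = n·p_i: 260×0.26 = 67.6, 260×0.16 = 41.6, 260×0.13 = 33.8, 260×0.23 = 59.8, 260×0.22 = 57.2.
cat         O        E   (O−E)²/E
Mon        49     67.6     5.1178
Tue        62     41.6    10.0038
Wed        28     33.8     0.9953
Thu        71     59.8     2.0977
Fri        50     57.2     0.9063
Sum = 19.121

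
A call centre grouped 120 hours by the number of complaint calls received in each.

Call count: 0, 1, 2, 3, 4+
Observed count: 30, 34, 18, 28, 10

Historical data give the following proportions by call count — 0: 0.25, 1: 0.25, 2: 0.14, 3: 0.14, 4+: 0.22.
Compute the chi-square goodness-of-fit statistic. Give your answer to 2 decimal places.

Expected counts E_i = n·p_i: 120×0.25 = 30, 120×0.25 = 30, 120×0.14 = 16.8, 120×0.14 = 16.8, 120×0.22 = 26.4.
0: (30 − 30)²/30 = 0/30 = 0.000
1: (34 − 30)²/30 = 16/30 = 0.533
2: (18 − 16.8)²/16.8 = 1.44/16.8 = 0.086
3: (28 − 16.8)²/16.8 = 125.44/16.8 = 7.467
4+: (10 − 26.4)²/26.4 = 268.96/26.4 = 10.188
Sum = 18.27

18.27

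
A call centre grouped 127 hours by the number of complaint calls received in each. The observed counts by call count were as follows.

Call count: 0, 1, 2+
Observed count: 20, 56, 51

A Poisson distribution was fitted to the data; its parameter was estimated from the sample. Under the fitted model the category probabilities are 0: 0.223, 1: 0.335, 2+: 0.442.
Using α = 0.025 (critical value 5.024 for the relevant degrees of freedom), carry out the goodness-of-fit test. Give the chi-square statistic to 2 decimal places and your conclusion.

7.17; reject

Expected counts E_i = n·p_i: 127×0.223 = 28.321, 127×0.335 = 42.545, 127×0.442 = 56.134.
0: (20 − 28.321)²/28.321 = 69.239041/28.321 = 2.445
1: (56 − 42.545)²/42.545 = 181.037025/42.545 = 4.255
2+: (51 − 56.134)²/56.134 = 26.357956/56.134 = 0.470
Sum = 7.17
df = 1. Since 7.17 > 5.024, we reject H₀.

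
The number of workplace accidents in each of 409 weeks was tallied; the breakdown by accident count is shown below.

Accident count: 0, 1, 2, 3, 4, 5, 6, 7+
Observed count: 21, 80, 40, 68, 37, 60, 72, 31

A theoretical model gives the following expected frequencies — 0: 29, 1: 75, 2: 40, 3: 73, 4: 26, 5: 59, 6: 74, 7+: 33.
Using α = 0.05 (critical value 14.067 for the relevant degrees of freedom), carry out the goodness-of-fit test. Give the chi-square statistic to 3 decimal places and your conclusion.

cat         O        E   (O−E)²/E
0          21       29     2.2069
1          80       75     0.3333
2          40       40     0.0000
3          68       73     0.3425
4          37       26     4.6538
5          60       59     0.0169
6          72       74     0.0541
7+         31       33     0.1212
Sum = 7.729
df = 7. Since 7.729 < 14.067, we do not reject H₀.

7.729; do not reject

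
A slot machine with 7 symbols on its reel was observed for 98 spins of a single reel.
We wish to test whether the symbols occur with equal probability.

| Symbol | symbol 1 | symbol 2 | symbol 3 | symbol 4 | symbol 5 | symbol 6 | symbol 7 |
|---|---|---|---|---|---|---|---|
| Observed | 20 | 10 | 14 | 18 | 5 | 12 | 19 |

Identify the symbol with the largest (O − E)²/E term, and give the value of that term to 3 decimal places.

symbol 5, 5.786

Expected count for each of the 7 categories: 98/7 = 14.
cat           O        E   (O−E)²/E
symbol 1     20       14     2.5714
symbol 2     10       14     1.1429
symbol 3     14       14     0.0000
symbol 4     18       14     1.1429
symbol 5      5       14     5.7857
symbol 6     12       14     0.2857
symbol 7     19       14     1.7857
The largest term is for symbol 5: 5.786.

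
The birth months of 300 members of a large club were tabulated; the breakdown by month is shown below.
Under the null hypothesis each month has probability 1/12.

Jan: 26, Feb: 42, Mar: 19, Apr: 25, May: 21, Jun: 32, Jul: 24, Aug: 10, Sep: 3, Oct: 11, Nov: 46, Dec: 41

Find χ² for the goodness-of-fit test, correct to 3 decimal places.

79.760

Expected count for each of the 12 categories: 300/12 = 25.
χ² = (26−25)²/25 + (42−25)²/25 + (19−25)²/25 + (25−25)²/25 + (21−25)²/25 + (32−25)²/25 + (24−25)²/25 + (10−25)²/25 + (3−25)²/25 + (11−25)²/25 + (46−25)²/25 + (41−25)²/25
   = 0.0400 + 11.5600 + 1.4400 + 0.0000 + 0.6400 + 1.9600 + 0.0400 + 9.0000 + 19.3600 + 7.8400 + 17.6400 + 10.2400
Sum = 79.760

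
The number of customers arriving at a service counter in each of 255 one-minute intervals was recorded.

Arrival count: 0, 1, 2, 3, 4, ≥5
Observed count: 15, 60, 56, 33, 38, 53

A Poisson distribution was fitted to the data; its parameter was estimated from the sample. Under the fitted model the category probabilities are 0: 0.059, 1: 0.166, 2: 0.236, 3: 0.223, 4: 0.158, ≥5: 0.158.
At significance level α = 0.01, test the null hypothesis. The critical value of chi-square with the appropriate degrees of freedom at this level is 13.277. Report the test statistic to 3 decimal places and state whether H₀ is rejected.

21.822; reject

Expected counts E_i = n·p_i: 255×0.059 = 15.045, 255×0.166 = 42.33, 255×0.236 = 60.18, 255×0.223 = 56.865, 255×0.158 = 40.29, 255×0.158 = 40.29.
0: (15 − 15.045)²/15.045 = 0.002025/15.045 = 0.0001
1: (60 − 42.33)²/42.33 = 312.2289/42.33 = 7.3761
2: (56 − 60.18)²/60.18 = 17.4724/60.18 = 0.2903
3: (33 − 56.865)²/56.865 = 569.538225/56.865 = 10.0156
4: (38 − 40.29)²/40.29 = 5.2441/40.29 = 0.1302
≥5: (53 − 40.29)²/40.29 = 161.5441/40.29 = 4.0095
Sum = 21.822
df = 4. Since 21.822 > 13.277, we reject H₀.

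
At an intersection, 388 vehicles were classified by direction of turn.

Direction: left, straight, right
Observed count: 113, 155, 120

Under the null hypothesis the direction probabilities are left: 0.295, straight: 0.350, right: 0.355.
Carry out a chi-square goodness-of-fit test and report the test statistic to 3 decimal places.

5.018

Expected counts E_i = n·p_i: 388×0.295 = 114.46, 388×0.350 = 135.8, 388×0.355 = 137.74.
cat           O        E   (O−E)²/E
left        113   114.46     0.0186
straight    155    135.8     2.7146
right       120   137.74     2.2848
Sum = 5.018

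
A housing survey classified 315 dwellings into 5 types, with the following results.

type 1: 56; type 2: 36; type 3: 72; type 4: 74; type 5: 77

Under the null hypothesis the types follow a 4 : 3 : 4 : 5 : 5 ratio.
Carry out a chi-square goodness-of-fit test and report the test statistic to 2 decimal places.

Ratio total = 21. Expected counts: 315×4/21 = 60, 315×3/21 = 45, 315×4/21 = 60, 315×5/21 = 75, 315×5/21 = 75.
χ² = (56−60)²/60 + (36−45)²/45 + (72−60)²/60 + (74−75)²/75 + (77−75)²/75
   = 0.267 + 1.800 + 2.400 + 0.013 + 0.053
Sum = 4.53

4.53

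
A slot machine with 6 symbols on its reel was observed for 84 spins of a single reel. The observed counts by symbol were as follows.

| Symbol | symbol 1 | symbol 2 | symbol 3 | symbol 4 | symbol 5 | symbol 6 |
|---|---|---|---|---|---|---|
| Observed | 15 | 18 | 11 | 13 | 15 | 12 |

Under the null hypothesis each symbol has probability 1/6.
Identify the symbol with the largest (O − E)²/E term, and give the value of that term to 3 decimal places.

Under H₀ each category has probability 1/6, so each expected count is 84/6 = 14.
χ² = (15−14)²/14 + (18−14)²/14 + (11−14)²/14 + (13−14)²/14 + (15−14)²/14 + (12−14)²/14
   = 0.0714 + 1.1429 + 0.6429 + 0.0714 + 0.0714 + 0.2857
The largest term is for symbol 2: 1.143.

symbol 2, 1.143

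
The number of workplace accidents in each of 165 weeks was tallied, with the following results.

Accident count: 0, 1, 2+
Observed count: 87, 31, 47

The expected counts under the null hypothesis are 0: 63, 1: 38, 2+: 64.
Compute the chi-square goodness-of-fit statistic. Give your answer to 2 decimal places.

χ² = (87−63)²/63 + (31−38)²/38 + (47−64)²/64
   = 9.143 + 1.289 + 4.516
Sum = 14.95

14.95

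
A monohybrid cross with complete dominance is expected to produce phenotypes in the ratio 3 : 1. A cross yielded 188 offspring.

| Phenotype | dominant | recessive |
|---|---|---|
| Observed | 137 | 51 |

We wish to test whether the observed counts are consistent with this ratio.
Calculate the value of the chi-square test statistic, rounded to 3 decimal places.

0.454

Ratio total = 4. Expected counts: 188×3/4 = 141, 188×1/4 = 47.
χ² = (137−141)²/141 + (51−47)²/47
   = 0.1135 + 0.3404
Sum = 0.454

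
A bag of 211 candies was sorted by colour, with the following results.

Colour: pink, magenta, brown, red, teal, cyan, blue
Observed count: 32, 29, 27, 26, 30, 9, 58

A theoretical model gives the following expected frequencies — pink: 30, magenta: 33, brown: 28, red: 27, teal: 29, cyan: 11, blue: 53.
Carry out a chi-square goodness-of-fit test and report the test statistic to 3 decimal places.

cat          O        E   (O−E)²/E
pink        32       30     0.1333
magenta     29       33     0.4848
brown       27       28     0.0357
red         26       27     0.0370
teal        30       29     0.0345
cyan         9       11     0.3636
blue        58       53     0.4717
Sum = 1.561

1.561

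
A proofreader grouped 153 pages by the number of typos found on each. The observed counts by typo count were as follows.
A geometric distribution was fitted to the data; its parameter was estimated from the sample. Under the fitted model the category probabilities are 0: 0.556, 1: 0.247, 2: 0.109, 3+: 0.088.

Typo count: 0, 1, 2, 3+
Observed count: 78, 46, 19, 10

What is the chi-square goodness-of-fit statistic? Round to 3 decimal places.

Expected counts E_i = n·p_i: 153×0.556 = 85.068, 153×0.247 = 37.791, 153×0.109 = 16.677, 153×0.088 = 13.464.
cat         O        E   (O−E)²/E
0          78   85.068     0.5873
1          46   37.791     1.7832
2          19   16.677     0.3236
3+         10   13.464     0.8912
Sum = 3.585

3.585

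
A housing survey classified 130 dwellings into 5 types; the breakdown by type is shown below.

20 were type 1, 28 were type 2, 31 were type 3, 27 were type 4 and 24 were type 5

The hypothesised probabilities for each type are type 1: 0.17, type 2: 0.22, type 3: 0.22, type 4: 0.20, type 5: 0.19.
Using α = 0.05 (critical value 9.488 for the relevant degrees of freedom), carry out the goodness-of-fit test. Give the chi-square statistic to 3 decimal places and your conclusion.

Expected counts E_i = n·p_i: 130×0.17 = 22.1, 130×0.22 = 28.6, 130×0.22 = 28.6, 130×0.20 = 26, 130×0.19 = 24.7.
type 1: (20 − 22.1)²/22.1 = 4.41/22.1 = 0.1995
type 2: (28 − 28.6)²/28.6 = 0.36/28.6 = 0.0126
type 3: (31 − 28.6)²/28.6 = 5.76/28.6 = 0.2014
type 4: (27 − 26)²/26 = 1/26 = 0.0385
type 5: (24 − 24.7)²/24.7 = 0.49/24.7 = 0.0198
Sum = 0.472
df = 4. Since 0.472 < 9.488, we do not reject H₀.

0.472; do not reject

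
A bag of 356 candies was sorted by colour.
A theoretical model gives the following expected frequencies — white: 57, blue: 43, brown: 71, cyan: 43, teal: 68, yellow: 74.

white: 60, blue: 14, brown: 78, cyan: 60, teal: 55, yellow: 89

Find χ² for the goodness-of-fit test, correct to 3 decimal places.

32.653

white: (60 − 57)²/57 = 9/57 = 0.1579
blue: (14 − 43)²/43 = 841/43 = 19.5581
brown: (78 − 71)²/71 = 49/71 = 0.6901
cyan: (60 − 43)²/43 = 289/43 = 6.7209
teal: (55 − 68)²/68 = 169/68 = 2.4853
yellow: (89 − 74)²/74 = 225/74 = 3.0405
Sum = 32.653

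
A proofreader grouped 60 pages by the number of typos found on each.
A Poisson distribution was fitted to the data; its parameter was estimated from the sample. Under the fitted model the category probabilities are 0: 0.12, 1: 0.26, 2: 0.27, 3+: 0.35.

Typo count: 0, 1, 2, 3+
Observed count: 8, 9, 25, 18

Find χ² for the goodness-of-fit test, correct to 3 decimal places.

Expected counts E_i = n·p_i: 60×0.12 = 7.2, 60×0.26 = 15.6, 60×0.27 = 16.2, 60×0.35 = 21.
χ² = (8−7.2)²/7.2 + (9−15.6)²/15.6 + (25−16.2)²/16.2 + (18−21)²/21
   = 0.0889 + 2.7923 + 4.7802 + 0.4286
Sum = 8.090

8.090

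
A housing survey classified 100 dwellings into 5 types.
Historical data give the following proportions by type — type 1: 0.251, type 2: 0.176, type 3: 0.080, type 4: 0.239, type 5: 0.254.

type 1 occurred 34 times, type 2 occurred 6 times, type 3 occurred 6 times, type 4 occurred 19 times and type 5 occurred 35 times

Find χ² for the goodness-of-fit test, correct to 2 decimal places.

Expected counts E_i = n·p_i: 100×0.251 = 25.1, 100×0.176 = 17.6, 100×0.080 = 8, 100×0.239 = 23.9, 100×0.254 = 25.4.
type 1: (34 − 25.1)²/25.1 = 79.21/25.1 = 3.156
type 2: (6 − 17.6)²/17.6 = 134.56/17.6 = 7.645
type 3: (6 − 8)²/8 = 4/8 = 0.500
type 4: (19 − 23.9)²/23.9 = 24.01/23.9 = 1.005
type 5: (35 − 25.4)²/25.4 = 92.16/25.4 = 3.628
Sum = 15.93

15.93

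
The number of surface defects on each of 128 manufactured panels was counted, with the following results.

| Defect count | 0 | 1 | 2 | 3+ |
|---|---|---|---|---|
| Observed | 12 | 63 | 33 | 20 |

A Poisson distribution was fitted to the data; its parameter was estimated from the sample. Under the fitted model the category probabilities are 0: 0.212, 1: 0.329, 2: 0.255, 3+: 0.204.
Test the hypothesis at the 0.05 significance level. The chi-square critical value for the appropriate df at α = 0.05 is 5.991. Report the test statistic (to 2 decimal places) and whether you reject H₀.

Expected counts E_i = n·p_i: 128×0.212 = 27.136, 128×0.329 = 42.112, 128×0.255 = 32.64, 128×0.204 = 26.112.
cat         O        E   (O−E)²/E
0          12   27.136      8.443
1          63   42.112     10.361
2          33    32.64      0.004
3+         20   26.112      1.431
Sum = 20.24
df = 2. Since 20.24 > 5.991, we reject H₀.

20.24; reject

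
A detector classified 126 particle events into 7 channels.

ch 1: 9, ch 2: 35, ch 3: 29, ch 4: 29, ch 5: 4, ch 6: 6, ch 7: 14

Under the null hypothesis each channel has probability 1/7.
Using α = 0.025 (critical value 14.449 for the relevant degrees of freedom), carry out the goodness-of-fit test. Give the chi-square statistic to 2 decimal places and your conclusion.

Expected count for each of the 7 categories: 126/7 = 18.
cat         O        E   (O−E)²/E
ch 1        9       18      4.500
ch 2       35       18     16.056
ch 3       29       18      6.722
ch 4       29       18      6.722
ch 5        4       18     10.889
ch 6        6       18      8.000
ch 7       14       18      0.889
Sum = 53.78
df = 6. Since 53.78 > 14.449, we reject H₀.

53.78; reject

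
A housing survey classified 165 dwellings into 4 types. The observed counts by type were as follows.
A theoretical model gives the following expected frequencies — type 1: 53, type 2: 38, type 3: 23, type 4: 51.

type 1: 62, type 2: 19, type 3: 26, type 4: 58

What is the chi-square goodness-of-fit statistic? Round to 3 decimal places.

12.380

cat         O        E   (O−E)²/E
type 1     62       53     1.5283
type 2     19       38     9.5000
type 3     26       23     0.3913
type 4     58       51     0.9608
Sum = 12.380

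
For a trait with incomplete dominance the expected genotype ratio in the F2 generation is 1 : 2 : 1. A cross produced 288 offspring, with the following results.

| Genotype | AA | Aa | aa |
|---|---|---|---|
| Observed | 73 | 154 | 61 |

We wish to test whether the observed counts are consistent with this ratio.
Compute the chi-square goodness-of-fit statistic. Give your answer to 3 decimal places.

Ratio total = 4. Expected counts: 288×1/4 = 72, 288×2/4 = 144, 288×1/4 = 72.
AA: (73 − 72)²/72 = 1/72 = 0.0139
Aa: (154 − 144)²/144 = 100/144 = 0.6944
aa: (61 − 72)²/72 = 121/72 = 1.6806
Sum = 2.389

2.389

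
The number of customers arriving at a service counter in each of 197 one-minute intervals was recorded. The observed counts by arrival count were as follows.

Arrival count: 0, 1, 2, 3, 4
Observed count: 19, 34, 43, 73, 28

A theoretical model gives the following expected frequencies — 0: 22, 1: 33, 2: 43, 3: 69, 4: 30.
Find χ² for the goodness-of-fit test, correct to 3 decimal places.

0.805

cat         O        E   (O−E)²/E
0          19       22     0.4091
1          34       33     0.0303
2          43       43     0.0000
3          73       69     0.2319
4          28       30     0.1333
Sum = 0.805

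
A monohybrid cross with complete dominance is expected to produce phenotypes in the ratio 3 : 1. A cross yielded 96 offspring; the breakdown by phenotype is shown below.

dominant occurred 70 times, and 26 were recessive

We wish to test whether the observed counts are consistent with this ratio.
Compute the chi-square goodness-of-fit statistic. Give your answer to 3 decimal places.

0.222

Ratio total = 4. Expected counts: 96×3/4 = 72, 96×1/4 = 24.
dominant: (70 − 72)²/72 = 4/72 = 0.0556
recessive: (26 − 24)²/24 = 4/24 = 0.1667
Sum = 0.222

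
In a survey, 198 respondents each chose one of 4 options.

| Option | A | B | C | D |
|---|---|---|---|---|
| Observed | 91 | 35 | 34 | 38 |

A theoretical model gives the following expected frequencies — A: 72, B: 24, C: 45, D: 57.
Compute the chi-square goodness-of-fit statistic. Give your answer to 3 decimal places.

χ² = (91−72)²/72 + (35−24)²/24 + (34−45)²/45 + (38−57)²/57
   = 5.0139 + 5.0417 + 2.6889 + 6.3333
Sum = 19.078

19.078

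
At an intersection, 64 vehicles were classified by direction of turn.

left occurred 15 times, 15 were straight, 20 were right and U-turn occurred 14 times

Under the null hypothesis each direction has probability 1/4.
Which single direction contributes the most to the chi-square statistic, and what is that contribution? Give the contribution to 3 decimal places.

right, 1.000

Expected count for each of the 4 categories: 64/4 = 16.
left: (15 − 16)²/16 = 1/16 = 0.0625
straight: (15 − 16)²/16 = 1/16 = 0.0625
right: (20 − 16)²/16 = 16/16 = 1.0000
U-turn: (14 − 16)²/16 = 4/16 = 0.2500
The largest term is for right: 1.000.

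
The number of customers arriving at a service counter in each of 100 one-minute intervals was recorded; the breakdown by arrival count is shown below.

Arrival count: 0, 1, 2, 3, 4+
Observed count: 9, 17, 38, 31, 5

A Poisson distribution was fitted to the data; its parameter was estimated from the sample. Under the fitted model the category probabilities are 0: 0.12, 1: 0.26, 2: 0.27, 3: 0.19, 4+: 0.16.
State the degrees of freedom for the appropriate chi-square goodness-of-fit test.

There are k = 5 categories and 1 parameter estimated from the data, so df = 5 − 1 − 1 = 3.

3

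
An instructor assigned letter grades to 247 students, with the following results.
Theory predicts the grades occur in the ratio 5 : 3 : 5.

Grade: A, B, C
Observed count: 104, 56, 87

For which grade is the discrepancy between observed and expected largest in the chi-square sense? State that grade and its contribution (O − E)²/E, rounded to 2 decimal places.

A, 0.85

Ratio total = 13. Expected counts: 247×5/13 = 95, 247×3/13 = 57, 247×5/13 = 95.
cat         O        E   (O−E)²/E
A         104       95      0.853
B          56       57      0.018
C          87       95      0.674
The largest term is for A: 0.85.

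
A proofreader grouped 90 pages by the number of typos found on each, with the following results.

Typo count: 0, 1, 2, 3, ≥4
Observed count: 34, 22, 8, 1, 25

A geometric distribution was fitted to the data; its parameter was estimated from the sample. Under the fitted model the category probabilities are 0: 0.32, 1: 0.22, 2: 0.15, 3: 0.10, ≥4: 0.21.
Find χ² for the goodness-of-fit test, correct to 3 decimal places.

Expected counts E_i = n·p_i: 90×0.32 = 28.8, 90×0.22 = 19.8, 90×0.15 = 13.5, 90×0.10 = 9, 90×0.21 = 18.9.
0: (34 − 28.8)²/28.8 = 27.04/28.8 = 0.9389
1: (22 − 19.8)²/19.8 = 4.84/19.8 = 0.2444
2: (8 − 13.5)²/13.5 = 30.25/13.5 = 2.2407
3: (1 − 9)²/9 = 64/9 = 7.1111
≥4: (25 − 18.9)²/18.9 = 37.21/18.9 = 1.9688
Sum = 12.504

12.504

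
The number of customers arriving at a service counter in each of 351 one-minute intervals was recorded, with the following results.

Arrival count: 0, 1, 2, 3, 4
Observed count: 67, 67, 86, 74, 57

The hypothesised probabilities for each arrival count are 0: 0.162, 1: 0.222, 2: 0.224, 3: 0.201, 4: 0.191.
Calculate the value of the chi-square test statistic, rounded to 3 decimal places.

5.703

Expected counts E_i = n·p_i: 351×0.162 = 56.862, 351×0.222 = 77.922, 351×0.224 = 78.624, 351×0.201 = 70.551, 351×0.191 = 67.041.
cat         O        E   (O−E)²/E
0          67   56.862     1.8075
1          67   77.922     1.5309
2          86   78.624     0.6920
3          74   70.551     0.1686
4          57   67.041     1.5039
Sum = 5.703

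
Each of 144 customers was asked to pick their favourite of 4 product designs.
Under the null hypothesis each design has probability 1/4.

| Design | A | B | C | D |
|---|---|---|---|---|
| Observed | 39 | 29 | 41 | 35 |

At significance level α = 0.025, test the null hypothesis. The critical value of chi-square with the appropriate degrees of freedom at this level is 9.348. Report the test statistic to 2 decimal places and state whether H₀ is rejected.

2.33; do not reject

Under H₀ each category has probability 1/4, so each expected count is 144/4 = 36.
χ² = (39−36)²/36 + (29−36)²/36 + (41−36)²/36 + (35−36)²/36
   = 0.250 + 1.361 + 0.694 + 0.028
Sum = 2.33
df = 3. Since 2.33 < 9.348, we do not reject H₀.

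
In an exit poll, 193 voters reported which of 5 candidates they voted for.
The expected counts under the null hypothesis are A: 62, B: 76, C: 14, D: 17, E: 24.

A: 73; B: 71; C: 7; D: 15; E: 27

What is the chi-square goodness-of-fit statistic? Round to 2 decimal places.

χ² = (73−62)²/62 + (71−76)²/76 + (7−14)²/14 + (15−17)²/17 + (27−24)²/24
   = 1.952 + 0.329 + 3.500 + 0.235 + 0.375
Sum = 6.39

6.39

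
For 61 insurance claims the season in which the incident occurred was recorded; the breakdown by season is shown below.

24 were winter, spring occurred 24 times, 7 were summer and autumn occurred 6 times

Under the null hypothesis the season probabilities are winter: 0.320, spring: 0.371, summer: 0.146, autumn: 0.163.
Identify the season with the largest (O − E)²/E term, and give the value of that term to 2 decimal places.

autumn, 1.56

Expected counts E_i = n·p_i: 61×0.320 = 19.52, 61×0.371 = 22.631, 61×0.146 = 8.906, 61×0.163 = 9.943.
winter: (24 − 19.52)²/19.52 = 20.0704/19.52 = 1.028
spring: (24 − 22.631)²/22.631 = 1.874161/22.631 = 0.083
summer: (7 − 8.906)²/8.906 = 3.632836/8.906 = 0.408
autumn: (6 − 9.943)²/9.943 = 15.547249/9.943 = 1.564
The largest term is for autumn: 1.56.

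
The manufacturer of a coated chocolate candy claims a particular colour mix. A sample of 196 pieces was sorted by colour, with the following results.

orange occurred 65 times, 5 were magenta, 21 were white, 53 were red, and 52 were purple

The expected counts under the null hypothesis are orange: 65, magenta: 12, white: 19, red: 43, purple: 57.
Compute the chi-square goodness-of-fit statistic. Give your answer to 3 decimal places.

7.058

orange: (65 − 65)²/65 = 0/65 = 0.0000
magenta: (5 − 12)²/12 = 49/12 = 4.0833
white: (21 − 19)²/19 = 4/19 = 0.2105
red: (53 − 43)²/43 = 100/43 = 2.3256
purple: (52 − 57)²/57 = 25/57 = 0.4386
Sum = 7.058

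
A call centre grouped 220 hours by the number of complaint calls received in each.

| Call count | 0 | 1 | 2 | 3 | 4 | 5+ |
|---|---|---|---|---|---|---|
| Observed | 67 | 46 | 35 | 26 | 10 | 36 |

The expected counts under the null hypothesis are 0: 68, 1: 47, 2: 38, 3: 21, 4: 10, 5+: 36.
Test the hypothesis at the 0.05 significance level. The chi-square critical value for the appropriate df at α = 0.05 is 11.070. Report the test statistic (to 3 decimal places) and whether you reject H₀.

1.463; do not reject

0: (67 − 68)²/68 = 1/68 = 0.0147
1: (46 − 47)²/47 = 1/47 = 0.0213
2: (35 − 38)²/38 = 9/38 = 0.2368
3: (26 − 21)²/21 = 25/21 = 1.1905
4: (10 − 10)²/10 = 0/10 = 0.0000
5+: (36 − 36)²/36 = 0/36 = 0.0000
Sum = 1.463
df = 5. Since 1.463 < 11.070, we do not reject H₀.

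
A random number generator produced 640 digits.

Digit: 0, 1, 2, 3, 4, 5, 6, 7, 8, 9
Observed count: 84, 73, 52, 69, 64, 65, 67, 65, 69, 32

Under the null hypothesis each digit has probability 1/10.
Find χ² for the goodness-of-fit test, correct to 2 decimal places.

26.72

Under H₀ each category has probability 1/10, so each expected count is 640/10 = 64.
cat         O        E   (O−E)²/E
0          84       64      6.250
1          73       64      1.266
2          52       64      2.250
3          69       64      0.391
4          64       64      0.000
5          65       64      0.016
6          67       64      0.141
7          65       64      0.016
8          69       64      0.391
9          32       64     16.000
Sum = 26.72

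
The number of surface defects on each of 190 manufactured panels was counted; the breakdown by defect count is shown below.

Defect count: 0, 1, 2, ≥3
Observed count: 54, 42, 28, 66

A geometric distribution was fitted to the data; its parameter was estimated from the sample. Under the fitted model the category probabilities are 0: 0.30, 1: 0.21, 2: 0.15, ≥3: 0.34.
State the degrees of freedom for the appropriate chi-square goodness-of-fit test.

2

There are k = 4 categories and 1 parameter estimated from the data, so df = 4 − 1 − 1 = 2.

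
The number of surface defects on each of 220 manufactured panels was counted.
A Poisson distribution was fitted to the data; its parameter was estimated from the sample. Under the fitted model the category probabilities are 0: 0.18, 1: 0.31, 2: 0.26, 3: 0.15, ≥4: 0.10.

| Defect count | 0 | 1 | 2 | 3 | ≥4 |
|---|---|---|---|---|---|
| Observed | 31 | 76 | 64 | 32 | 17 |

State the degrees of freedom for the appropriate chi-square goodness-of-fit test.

There are k = 5 categories and 1 parameter estimated from the data, so df = 5 − 1 − 1 = 3.

3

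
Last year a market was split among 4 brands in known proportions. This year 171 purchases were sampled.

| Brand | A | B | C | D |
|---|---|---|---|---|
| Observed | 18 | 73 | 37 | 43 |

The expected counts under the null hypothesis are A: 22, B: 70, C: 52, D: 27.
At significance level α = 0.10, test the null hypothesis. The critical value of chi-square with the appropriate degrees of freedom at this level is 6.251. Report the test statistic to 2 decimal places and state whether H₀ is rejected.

14.66; reject

χ² = (18−22)²/22 + (73−70)²/70 + (37−52)²/52 + (43−27)²/27
   = 0.727 + 0.129 + 4.327 + 9.481
Sum = 14.66
df = 3. Since 14.66 > 6.251, we reject H₀.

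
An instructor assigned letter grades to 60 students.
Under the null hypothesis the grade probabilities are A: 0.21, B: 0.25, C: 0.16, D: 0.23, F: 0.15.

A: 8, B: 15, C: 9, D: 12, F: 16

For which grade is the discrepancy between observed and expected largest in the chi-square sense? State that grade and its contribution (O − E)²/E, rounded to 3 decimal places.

Expected counts E_i = n·p_i: 60×0.21 = 12.6, 60×0.25 = 15, 60×0.16 = 9.6, 60×0.23 = 13.8, 60×0.15 = 9.
cat         O        E   (O−E)²/E
A           8     12.6     1.6794
B          15       15     0.0000
C           9      9.6     0.0375
D          12     13.8     0.2348
F          16        9     5.4444
The largest term is for F: 5.444.

F, 5.444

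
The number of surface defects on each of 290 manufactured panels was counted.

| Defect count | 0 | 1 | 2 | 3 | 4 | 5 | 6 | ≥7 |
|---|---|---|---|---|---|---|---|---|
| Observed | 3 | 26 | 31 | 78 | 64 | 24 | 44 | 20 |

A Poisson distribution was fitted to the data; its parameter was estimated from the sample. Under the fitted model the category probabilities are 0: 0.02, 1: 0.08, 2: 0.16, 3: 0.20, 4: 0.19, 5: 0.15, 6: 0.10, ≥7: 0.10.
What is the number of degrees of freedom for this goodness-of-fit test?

There are k = 8 categories and 1 parameter estimated from the data, so df = 8 − 1 − 1 = 6.

6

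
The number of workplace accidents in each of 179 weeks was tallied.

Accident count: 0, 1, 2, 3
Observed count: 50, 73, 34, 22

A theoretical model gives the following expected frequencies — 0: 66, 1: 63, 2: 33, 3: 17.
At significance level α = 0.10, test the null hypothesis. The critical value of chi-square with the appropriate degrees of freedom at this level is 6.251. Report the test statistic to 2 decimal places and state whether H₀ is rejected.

0: (50 − 66)²/66 = 256/66 = 3.879
1: (73 − 63)²/63 = 100/63 = 1.587
2: (34 − 33)²/33 = 1/33 = 0.030
3: (22 − 17)²/17 = 25/17 = 1.471
Sum = 6.97
df = 3. Since 6.97 > 6.251, we reject H₀.

6.97; reject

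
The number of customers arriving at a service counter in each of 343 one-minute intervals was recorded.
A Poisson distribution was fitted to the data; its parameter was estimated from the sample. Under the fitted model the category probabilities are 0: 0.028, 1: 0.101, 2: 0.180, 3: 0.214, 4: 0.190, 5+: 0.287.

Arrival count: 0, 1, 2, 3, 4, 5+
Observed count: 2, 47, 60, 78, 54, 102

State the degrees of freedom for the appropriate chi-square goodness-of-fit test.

There are k = 6 categories and 1 parameter estimated from the data, so df = 6 − 1 − 1 = 4.

4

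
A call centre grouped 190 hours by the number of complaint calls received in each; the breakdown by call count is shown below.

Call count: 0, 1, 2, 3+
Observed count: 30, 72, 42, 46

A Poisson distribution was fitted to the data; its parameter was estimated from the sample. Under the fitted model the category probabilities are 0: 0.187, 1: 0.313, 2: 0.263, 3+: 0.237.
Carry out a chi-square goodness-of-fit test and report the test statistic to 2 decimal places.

4.79

Expected counts E_i = n·p_i: 190×0.187 = 35.53, 190×0.313 = 59.47, 190×0.263 = 49.97, 190×0.237 = 45.03.
cat         O        E   (O−E)²/E
0          30    35.53      0.861
1          72    59.47      2.640
2          42    49.97      1.271
3+         46    45.03      0.021
Sum = 4.79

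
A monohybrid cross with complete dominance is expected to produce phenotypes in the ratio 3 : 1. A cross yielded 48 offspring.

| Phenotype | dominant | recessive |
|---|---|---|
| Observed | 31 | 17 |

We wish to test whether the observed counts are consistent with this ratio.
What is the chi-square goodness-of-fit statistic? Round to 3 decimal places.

2.778

Ratio total = 4. Expected counts: 48×3/4 = 36, 48×1/4 = 12.
cat            O        E   (O−E)²/E
dominant      31       36     0.6944
recessive     17       12     2.0833
Sum = 2.778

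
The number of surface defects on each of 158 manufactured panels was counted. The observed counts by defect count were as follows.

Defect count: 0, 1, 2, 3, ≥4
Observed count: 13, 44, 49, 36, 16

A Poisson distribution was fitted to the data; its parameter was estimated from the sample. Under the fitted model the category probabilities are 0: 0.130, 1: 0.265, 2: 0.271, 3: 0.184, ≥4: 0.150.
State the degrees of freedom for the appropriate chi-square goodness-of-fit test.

There are k = 5 categories and 1 parameter estimated from the data, so df = 5 − 1 − 1 = 3.

3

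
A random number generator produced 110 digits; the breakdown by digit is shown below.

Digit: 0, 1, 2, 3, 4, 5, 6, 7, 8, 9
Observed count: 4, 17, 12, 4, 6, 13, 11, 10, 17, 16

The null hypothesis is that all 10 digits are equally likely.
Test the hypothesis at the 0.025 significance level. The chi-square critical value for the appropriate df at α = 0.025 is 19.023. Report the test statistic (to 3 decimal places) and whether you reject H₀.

20.545; reject

Under H₀ each category has probability 1/10, so each expected count is 110/10 = 11.
0: (4 − 11)²/11 = 49/11 = 4.4545
1: (17 − 11)²/11 = 36/11 = 3.2727
2: (12 − 11)²/11 = 1/11 = 0.0909
3: (4 − 11)²/11 = 49/11 = 4.4545
4: (6 − 11)²/11 = 25/11 = 2.2727
5: (13 − 11)²/11 = 4/11 = 0.3636
6: (11 − 11)²/11 = 0/11 = 0.0000
7: (10 − 11)²/11 = 1/11 = 0.0909
8: (17 − 11)²/11 = 36/11 = 3.2727
9: (16 − 11)²/11 = 25/11 = 2.2727
Sum = 20.545
df = 9. Since 20.545 > 19.023, we reject H₀.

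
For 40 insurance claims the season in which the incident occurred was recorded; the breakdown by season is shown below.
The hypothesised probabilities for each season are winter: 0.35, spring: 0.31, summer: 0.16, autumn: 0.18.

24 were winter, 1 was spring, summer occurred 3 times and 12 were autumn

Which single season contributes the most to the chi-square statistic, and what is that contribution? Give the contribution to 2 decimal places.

spring, 10.48

Expected counts E_i = n·p_i: 40×0.35 = 14, 40×0.31 = 12.4, 40×0.16 = 6.4, 40×0.18 = 7.2.
winter: (24 − 14)²/14 = 100/14 = 7.143
spring: (1 − 12.4)²/12.4 = 129.96/12.4 = 10.481
summer: (3 − 6.4)²/6.4 = 11.56/6.4 = 1.806
autumn: (12 − 7.2)²/7.2 = 23.04/7.2 = 3.200
The largest term is for spring: 10.48.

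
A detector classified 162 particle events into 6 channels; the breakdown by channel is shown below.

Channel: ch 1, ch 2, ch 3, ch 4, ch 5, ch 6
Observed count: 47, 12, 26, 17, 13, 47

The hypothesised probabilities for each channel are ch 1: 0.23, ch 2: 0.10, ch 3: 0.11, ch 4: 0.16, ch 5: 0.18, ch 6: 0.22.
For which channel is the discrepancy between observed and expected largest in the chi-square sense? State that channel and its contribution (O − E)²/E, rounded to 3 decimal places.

Expected counts E_i = n·p_i: 162×0.23 = 37.26, 162×0.10 = 16.2, 162×0.11 = 17.82, 162×0.16 = 25.92, 162×0.18 = 29.16, 162×0.22 = 35.64.
cat         O        E   (O−E)²/E
ch 1       47    37.26     2.5461
ch 2       12     16.2     1.0889
ch 3       26    17.82     3.7549
ch 4       17    25.92     3.0697
ch 5       13    29.16     8.9556
ch 6       47    35.64     3.6209
The largest term is for ch 5: 8.956.

ch 5, 8.956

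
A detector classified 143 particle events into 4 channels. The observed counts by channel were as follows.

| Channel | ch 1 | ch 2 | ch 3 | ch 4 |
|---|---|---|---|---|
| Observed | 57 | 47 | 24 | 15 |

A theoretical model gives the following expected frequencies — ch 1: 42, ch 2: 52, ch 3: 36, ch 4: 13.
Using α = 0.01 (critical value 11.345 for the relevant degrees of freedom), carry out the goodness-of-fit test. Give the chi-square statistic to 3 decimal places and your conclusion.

10.146; do not reject

ch 1: (57 − 42)²/42 = 225/42 = 5.3571
ch 2: (47 − 52)²/52 = 25/52 = 0.4808
ch 3: (24 − 36)²/36 = 144/36 = 4.0000
ch 4: (15 − 13)²/13 = 4/13 = 0.3077
Sum = 10.146
df = 3. Since 10.146 < 11.345, we do not reject H₀.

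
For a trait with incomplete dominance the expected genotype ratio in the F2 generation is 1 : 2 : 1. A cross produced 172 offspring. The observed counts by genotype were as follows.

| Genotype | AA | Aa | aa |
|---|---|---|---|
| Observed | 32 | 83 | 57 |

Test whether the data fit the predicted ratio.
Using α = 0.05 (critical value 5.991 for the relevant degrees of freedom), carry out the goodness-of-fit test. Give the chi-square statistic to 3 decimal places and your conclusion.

Ratio total = 4. Expected counts: 172×1/4 = 43, 172×2/4 = 86, 172×1/4 = 43.
AA: (32 − 43)²/43 = 121/43 = 2.8140
Aa: (83 − 86)²/86 = 9/86 = 0.1047
aa: (57 − 43)²/43 = 196/43 = 4.5581
Sum = 7.477
df = 2. Since 7.477 > 5.991, we reject H₀.

7.477; reject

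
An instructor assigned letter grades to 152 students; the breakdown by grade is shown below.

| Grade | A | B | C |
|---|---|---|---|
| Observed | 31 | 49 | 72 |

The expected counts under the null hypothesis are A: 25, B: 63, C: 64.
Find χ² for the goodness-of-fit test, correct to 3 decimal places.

A: (31 − 25)²/25 = 36/25 = 1.4400
B: (49 − 63)²/63 = 196/63 = 3.1111
C: (72 − 64)²/64 = 64/64 = 1.0000
Sum = 5.551

5.551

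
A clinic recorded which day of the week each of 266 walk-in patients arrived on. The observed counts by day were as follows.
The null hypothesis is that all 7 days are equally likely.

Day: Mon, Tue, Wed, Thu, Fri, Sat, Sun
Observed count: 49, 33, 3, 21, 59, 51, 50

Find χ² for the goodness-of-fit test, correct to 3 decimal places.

63.526

Expected count for each of the 7 categories: 266/7 = 38.
χ² = (49−38)²/38 + (33−38)²/38 + (3−38)²/38 + (21−38)²/38 + (59−38)²/38 + (51−38)²/38 + (50−38)²/38
   = 3.1842 + 0.6579 + 32.2368 + 7.6053 + 11.6053 + 4.4474 + 3.7895
Sum = 63.526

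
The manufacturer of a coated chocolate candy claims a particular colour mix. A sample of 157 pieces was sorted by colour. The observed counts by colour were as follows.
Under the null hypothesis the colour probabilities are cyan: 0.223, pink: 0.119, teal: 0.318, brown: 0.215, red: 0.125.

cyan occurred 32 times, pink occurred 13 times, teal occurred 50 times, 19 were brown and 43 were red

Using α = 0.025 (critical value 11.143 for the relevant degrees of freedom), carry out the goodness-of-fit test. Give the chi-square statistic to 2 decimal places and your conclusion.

Expected counts E_i = n·p_i: 157×0.223 = 35.011, 157×0.119 = 18.683, 157×0.318 = 49.926, 157×0.215 = 33.755, 157×0.125 = 19.625.
cyan: (32 − 35.011)²/35.011 = 9.066121/35.011 = 0.259
pink: (13 − 18.683)²/18.683 = 32.296489/18.683 = 1.729
teal: (50 − 49.926)²/49.926 = 0.005476/49.926 = 0.000
brown: (19 − 33.755)²/33.755 = 217.710025/33.755 = 6.450
red: (43 − 19.625)²/19.625 = 546.390625/19.625 = 27.842
Sum = 36.28
df = 4. Since 36.28 > 11.143, we reject H₀.

36.28; reject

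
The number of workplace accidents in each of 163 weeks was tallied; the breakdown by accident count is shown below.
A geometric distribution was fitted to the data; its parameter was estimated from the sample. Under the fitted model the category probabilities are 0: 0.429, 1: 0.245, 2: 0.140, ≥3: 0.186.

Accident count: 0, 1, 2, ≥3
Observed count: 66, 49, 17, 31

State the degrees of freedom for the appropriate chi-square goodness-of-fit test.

There are k = 4 categories and 1 parameter estimated from the data, so df = 4 − 1 − 1 = 2.

2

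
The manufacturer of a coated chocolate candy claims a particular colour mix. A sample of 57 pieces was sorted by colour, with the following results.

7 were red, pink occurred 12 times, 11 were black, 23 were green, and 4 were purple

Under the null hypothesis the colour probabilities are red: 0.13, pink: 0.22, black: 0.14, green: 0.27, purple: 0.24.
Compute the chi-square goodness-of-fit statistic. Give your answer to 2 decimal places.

Expected counts E_i = n·p_i: 57×0.13 = 7.41, 57×0.22 = 12.54, 57×0.14 = 7.98, 57×0.27 = 15.39, 57×0.24 = 13.68.
cat         O        E   (O−E)²/E
red         7     7.41      0.023
pink       12    12.54      0.023
black      11     7.98      1.143
green      23    15.39      3.763
purple      4    13.68      6.850
Sum = 11.80

11.80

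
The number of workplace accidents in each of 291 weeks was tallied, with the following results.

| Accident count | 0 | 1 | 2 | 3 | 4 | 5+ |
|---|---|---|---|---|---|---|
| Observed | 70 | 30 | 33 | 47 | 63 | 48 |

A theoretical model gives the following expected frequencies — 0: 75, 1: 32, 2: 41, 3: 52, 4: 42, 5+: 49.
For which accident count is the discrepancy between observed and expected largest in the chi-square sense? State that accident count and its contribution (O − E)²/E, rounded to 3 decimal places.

χ² = (70−75)²/75 + (30−32)²/32 + (33−41)²/41 + (47−52)²/52 + (63−42)²/42 + (48−49)²/49
   = 0.3333 + 0.1250 + 1.5610 + 0.4808 + 10.5000 + 0.0204
The largest term is for 4: 10.500.

4, 10.500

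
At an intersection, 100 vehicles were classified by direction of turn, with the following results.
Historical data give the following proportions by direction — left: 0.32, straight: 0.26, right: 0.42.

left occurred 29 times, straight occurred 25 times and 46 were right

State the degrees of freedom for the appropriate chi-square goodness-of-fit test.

2

There are k = 3 categories and no parameters were estimated from the data, so df = 3 − 1 = 2.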